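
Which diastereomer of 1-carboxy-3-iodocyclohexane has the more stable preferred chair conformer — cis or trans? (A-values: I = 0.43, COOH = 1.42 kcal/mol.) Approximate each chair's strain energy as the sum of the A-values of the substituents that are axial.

At 1,3 positions (parity same): cis → (e,e or a,a); trans → (a,e or e,a).
Best chair for cis: E = 0.00 kcal/mol; best chair for trans: E = 0.43 kcal/mol.
The cis isomer is lower by 0.43 kcal/mol.

cis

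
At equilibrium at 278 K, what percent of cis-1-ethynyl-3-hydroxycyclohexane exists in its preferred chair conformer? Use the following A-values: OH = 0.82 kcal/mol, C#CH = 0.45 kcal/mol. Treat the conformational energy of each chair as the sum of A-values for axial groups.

C1 and C3 have the same parity, so for the cis isomer the two substituents are e,e in one chair and a,a in the other.
Chair I (hydroxyl axial, ethynyl axial): E = 1.27 kcal/mol; chair II (hydroxyl equatorial, ethynyl equatorial): E = 0.00 kcal/mol.
ΔG = 1.27 kcal/mol between the two chairs.
K = exp(ΔG/RT) with R = 1.987×10⁻³ kcal mol⁻¹ K⁻¹ and T = 278 K gives K ≈ 9.97.
Fraction in the lower-energy chair = K/(K+1) = 90.9%.

90.9%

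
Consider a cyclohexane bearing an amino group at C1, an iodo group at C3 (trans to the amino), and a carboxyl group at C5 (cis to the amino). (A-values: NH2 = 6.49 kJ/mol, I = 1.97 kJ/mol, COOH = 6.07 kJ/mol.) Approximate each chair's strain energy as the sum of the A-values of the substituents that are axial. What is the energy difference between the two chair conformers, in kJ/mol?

10.59 kJ/mol

Chair I (amino axial, iodo equatorial, carboxyl axial): E = 12.56 kJ/mol.
Chair II (amino equatorial, iodo axial, carboxyl equatorial): E = 1.97 kJ/mol.
ΔE = 12.56 − 1.97 = 10.59 kJ/mol; chair II is more stable.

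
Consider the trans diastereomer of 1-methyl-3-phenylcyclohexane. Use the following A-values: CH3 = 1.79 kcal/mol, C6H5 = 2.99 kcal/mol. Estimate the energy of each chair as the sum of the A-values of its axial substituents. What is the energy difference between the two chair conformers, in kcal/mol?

1.20 kcal/mol

C1 and C3 have the same parity, so for the trans isomer the two substituents are one axial and one equatorial in each chair.
Chair I (methyl axial, phenyl equatorial): E = 1.79 kcal/mol.
Chair II (methyl equatorial, phenyl axial): E = 2.99 kcal/mol.
ΔE = 2.99 − 1.79 = 1.20 kcal/mol; chair I is more stable.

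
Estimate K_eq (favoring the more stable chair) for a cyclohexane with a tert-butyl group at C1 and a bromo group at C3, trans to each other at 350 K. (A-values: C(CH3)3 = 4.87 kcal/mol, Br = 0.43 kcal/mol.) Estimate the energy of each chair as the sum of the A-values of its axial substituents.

K ≈ 593

C1 and C3 have the same parity, so for the trans isomer the two substituents are one axial and one equatorial in each chair.
Chair I (tert-butyl axial, bromo equatorial): E = 4.87 kcal/mol; chair II (tert-butyl equatorial, bromo axial): E = 0.43 kcal/mol.
ΔG = 4.44 kcal/mol between the two chairs.
K = exp(ΔG/RT) with R = 1.987×10⁻³ kcal mol⁻¹ K⁻¹ and T = 350 K gives K ≈ 593.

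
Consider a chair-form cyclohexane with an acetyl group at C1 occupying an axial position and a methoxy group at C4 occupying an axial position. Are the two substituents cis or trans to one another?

C1 and C4 have opposite parity, so their axial bonds point in opposite directions.
With opposite-parity carbons, two substituents on the same face are one axial and one equatorial; opposite faces give both axial or both equatorial.
Here the groups are axial/axial → opposite face → trans.

trans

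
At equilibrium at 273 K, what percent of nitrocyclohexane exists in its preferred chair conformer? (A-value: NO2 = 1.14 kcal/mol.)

89.1%

One chair has the nitro group axial (E = 1.14 kcal/mol) and the other has it equatorial (E = 0).
ΔG = 1.14 kcal/mol between the two chairs.
K = exp(ΔG/RT) with R = 1.987×10⁻³ kcal mol⁻¹ K⁻¹ and T = 273 K gives K ≈ 8.18.
Fraction in the lower-energy chair = K/(K+1) = 89.1%.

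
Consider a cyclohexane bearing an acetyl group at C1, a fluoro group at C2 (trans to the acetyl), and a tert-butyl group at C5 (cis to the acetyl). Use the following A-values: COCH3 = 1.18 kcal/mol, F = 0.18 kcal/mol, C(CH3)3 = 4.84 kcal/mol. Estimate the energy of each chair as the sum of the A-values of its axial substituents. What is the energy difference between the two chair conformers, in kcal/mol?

6.20 kcal/mol

Chair I (acetyl axial, fluoro axial, tert-butyl axial): E = 6.20 kcal/mol.
Chair II (acetyl equatorial, fluoro equatorial, tert-butyl equatorial): E = 0.00 kcal/mol.
ΔE = 6.20 − 0.00 = 6.20 kcal/mol; chair II is more stable.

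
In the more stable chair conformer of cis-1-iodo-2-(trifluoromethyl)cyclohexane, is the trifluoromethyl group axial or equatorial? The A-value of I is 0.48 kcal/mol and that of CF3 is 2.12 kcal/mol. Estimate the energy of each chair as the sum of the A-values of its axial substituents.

C1 and C2 have opposite parity, so for the cis isomer the two substituents are one axial and one equatorial in each chair.
Chair I (iodo axial, trifluoromethyl equatorial): E = 0.48 kcal/mol.
Chair II (iodo equatorial, trifluoromethyl axial): E = 2.12 kcal/mol.
Chair I is the more stable (lower-energy) conformer, and in that chair the trifluoromethyl group is equatorial.

equatorial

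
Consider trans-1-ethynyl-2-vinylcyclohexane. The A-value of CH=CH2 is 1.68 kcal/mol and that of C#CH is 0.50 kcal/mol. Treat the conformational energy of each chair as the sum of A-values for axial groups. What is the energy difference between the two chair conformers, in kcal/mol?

2.18 kcal/mol

C1 and C2 have opposite parity, so for the trans isomer the two substituents are e,e in one chair and a,a in the other.
Chair I (vinyl axial, ethynyl axial): E = 2.18 kcal/mol.
Chair II (vinyl equatorial, ethynyl equatorial): E = 0.00 kcal/mol.
ΔE = 2.18 − 0.00 = 2.18 kcal/mol; chair II is more stable.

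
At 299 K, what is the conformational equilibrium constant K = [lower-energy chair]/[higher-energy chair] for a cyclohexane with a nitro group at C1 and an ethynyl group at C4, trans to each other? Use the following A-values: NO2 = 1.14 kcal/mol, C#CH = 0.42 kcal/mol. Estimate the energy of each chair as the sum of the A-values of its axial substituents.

C1 and C4 have opposite parity, so for the trans isomer the two substituents are e,e in one chair and a,a in the other.
Chair I (nitro axial, ethynyl axial): E = 1.56 kcal/mol; chair II (nitro equatorial, ethynyl equatorial): E = 0.00 kcal/mol.
ΔG = 1.56 kcal/mol between the two chairs.
K = exp(ΔG/RT) with R = 1.987×10⁻³ kcal mol⁻¹ K⁻¹ and T = 299 K gives K ≈ 13.8.

K ≈ 13.8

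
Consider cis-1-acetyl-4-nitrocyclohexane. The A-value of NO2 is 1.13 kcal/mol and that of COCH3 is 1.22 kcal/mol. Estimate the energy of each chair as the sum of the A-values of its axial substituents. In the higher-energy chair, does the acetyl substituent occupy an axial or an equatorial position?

axial

C1 and C4 have opposite parity, so for the cis isomer the two substituents are one axial and one equatorial in each chair.
Chair I (nitro axial, acetyl equatorial): E = 1.13 kcal/mol.
Chair II (nitro equatorial, acetyl axial): E = 1.22 kcal/mol.
Chair II is the less stable (higher-energy) conformer, and in that chair the acetyl group is axial.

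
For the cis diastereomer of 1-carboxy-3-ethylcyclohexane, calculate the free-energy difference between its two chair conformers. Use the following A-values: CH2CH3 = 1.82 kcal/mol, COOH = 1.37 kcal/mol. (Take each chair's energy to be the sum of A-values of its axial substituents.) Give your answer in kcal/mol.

C1 and C3 have the same parity, so for the cis isomer the two substituents are e,e in one chair and a,a in the other.
Chair I (ethyl axial, carboxyl axial): E = 3.19 kcal/mol.
Chair II (ethyl equatorial, carboxyl equatorial): E = 0.00 kcal/mol.
ΔE = 3.19 − 0.00 = 3.19 kcal/mol; chair II is more stable.

3.19 kcal/mol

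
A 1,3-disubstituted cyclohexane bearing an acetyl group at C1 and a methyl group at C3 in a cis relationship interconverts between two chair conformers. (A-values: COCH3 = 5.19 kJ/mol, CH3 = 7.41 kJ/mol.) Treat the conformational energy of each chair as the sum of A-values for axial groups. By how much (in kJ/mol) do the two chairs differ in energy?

12.60 kJ/mol

C1 and C3 have the same parity, so for the cis isomer the two substituents are e,e in one chair and a,a in the other.
Chair I (acetyl axial, methyl axial): E = 12.60 kJ/mol.
Chair II (acetyl equatorial, methyl equatorial): E = 0.00 kJ/mol.
ΔE = 12.60 − 0.00 = 12.60 kJ/mol; chair II is more stable.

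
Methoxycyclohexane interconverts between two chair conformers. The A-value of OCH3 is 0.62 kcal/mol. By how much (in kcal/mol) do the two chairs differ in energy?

0.62 kcal/mol

A monosubstituted cyclohexane has one chair with the methoxy group axial (E = A = 0.62 kcal/mol) and one with it equatorial (E = 0).
ΔE = 0.62 − 0 = 0.62 kcal/mol.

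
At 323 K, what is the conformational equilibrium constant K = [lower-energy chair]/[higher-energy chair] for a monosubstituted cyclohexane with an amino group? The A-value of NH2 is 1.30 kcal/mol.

K ≈ 7.58

One chair has the amino group axial (E = 1.30 kcal/mol) and the other has it equatorial (E = 0).
ΔG = 1.30 kcal/mol between the two chairs.
K = exp(ΔG/RT) with R = 1.987×10⁻³ kcal mol⁻¹ K⁻¹ and T = 323 K gives K ≈ 7.58.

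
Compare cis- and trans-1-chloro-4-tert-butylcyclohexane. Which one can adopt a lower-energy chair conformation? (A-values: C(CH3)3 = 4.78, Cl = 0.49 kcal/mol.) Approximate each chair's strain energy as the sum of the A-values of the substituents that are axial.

At 1,4 positions (parity opposite): cis → (a,e or e,a); trans → (e,e or a,a).
Best chair for cis: E = 0.49 kcal/mol; best chair for trans: E = 0.00 kcal/mol.
The trans isomer is lower by 0.49 kcal/mol.

trans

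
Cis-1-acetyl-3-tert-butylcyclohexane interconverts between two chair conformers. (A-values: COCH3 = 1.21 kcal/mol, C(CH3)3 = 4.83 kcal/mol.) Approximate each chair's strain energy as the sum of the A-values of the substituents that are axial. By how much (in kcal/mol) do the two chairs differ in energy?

C1 and C3 have the same parity, so for the cis isomer the two substituents are e,e in one chair and a,a in the other.
Chair I (acetyl axial, tert-butyl axial): E = 6.04 kcal/mol.
Chair II (acetyl equatorial, tert-butyl equatorial): E = 0.00 kcal/mol.
ΔE = 6.04 − 0.00 = 6.04 kcal/mol; chair II is more stable.

6.04 kcal/mol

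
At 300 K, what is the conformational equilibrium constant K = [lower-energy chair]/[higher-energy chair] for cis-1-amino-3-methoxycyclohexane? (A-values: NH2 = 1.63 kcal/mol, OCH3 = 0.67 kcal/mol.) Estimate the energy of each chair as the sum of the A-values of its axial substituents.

K ≈ 47.4

C1 and C3 have the same parity, so for the cis isomer the two substituents are e,e in one chair and a,a in the other.
Chair I (amino axial, methoxy axial): E = 2.30 kcal/mol; chair II (amino equatorial, methoxy equatorial): E = 0.00 kcal/mol.
ΔG = 2.30 kcal/mol between the two chairs.
K = exp(ΔG/RT) with R = 1.987×10⁻³ kcal mol⁻¹ K⁻¹ and T = 300 K gives K ≈ 47.4.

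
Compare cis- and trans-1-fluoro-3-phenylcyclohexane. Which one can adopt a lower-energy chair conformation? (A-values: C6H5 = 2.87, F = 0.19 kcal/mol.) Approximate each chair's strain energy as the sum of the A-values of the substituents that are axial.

cis

At 1,3 positions (parity same): cis → (e,e or a,a); trans → (a,e or e,a).
Best chair for cis: E = 0.00 kcal/mol; best chair for trans: E = 0.19 kcal/mol.
The cis isomer is lower by 0.19 kcal/mol.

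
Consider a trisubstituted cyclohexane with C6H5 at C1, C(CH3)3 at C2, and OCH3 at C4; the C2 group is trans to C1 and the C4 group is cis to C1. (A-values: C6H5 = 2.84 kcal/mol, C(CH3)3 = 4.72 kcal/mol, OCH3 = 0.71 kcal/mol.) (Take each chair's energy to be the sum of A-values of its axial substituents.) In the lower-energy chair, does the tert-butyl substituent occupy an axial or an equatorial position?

equatorial

Chair I (phenyl axial, tert-butyl axial, methoxy equatorial): E = 7.56 kcal/mol.
Chair II (phenyl equatorial, tert-butyl equatorial, methoxy axial): E = 0.71 kcal/mol.
Chair II is the more stable (lower-energy) conformer, and in that chair the tert-butyl group is equatorial.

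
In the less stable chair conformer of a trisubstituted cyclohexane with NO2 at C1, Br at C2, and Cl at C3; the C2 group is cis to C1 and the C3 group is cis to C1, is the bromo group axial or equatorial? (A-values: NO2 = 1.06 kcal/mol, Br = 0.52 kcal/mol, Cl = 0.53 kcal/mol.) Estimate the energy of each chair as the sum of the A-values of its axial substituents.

equatorial

Chair I (nitro axial, bromo equatorial, chloro axial): E = 1.59 kcal/mol.
Chair II (nitro equatorial, bromo axial, chloro equatorial): E = 0.52 kcal/mol.
Chair I is the less stable (higher-energy) conformer, and in that chair the bromo group is equatorial.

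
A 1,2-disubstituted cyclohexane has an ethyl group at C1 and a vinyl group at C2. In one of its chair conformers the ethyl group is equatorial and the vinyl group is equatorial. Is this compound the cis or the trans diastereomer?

trans

C1 and C2 have opposite parity, so their axial bonds point in opposite directions.
With opposite-parity carbons, two substituents on the same face are one axial and one equatorial; opposite faces give both axial or both equatorial.
Here the groups are equatorial/equatorial → opposite face → trans.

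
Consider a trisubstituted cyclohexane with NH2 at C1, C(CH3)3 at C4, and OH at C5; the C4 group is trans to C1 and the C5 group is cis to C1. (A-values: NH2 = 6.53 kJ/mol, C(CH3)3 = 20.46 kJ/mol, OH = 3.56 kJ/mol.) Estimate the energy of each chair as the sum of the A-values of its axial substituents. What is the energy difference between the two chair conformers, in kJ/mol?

30.55 kJ/mol

Chair I (amino axial, tert-butyl axial, hydroxyl axial): E = 30.55 kJ/mol.
Chair II (amino equatorial, tert-butyl equatorial, hydroxyl equatorial): E = 0.00 kJ/mol.
ΔE = 30.55 − 0.00 = 30.55 kJ/mol; chair II is more stable.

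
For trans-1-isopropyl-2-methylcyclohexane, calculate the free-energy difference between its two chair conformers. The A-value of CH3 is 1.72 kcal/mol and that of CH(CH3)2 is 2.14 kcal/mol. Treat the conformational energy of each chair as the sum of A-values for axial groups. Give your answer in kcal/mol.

C1 and C2 have opposite parity, so for the trans isomer the two substituents are e,e in one chair and a,a in the other.
Chair I (methyl axial, isopropyl axial): E = 3.86 kcal/mol.
Chair II (methyl equatorial, isopropyl equatorial): E = 0.00 kcal/mol.
ΔE = 3.86 − 0.00 = 3.86 kcal/mol; chair II is more stable.

3.86 kcal/mol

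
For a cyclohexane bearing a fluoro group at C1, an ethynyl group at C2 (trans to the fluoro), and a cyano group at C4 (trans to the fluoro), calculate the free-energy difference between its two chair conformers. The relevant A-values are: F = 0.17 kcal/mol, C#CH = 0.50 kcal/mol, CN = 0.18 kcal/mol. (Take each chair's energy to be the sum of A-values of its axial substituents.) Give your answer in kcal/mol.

Chair I (fluoro axial, ethynyl axial, cyano axial): E = 0.85 kcal/mol.
Chair II (fluoro equatorial, ethynyl equatorial, cyano equatorial): E = 0.00 kcal/mol.
ΔE = 0.85 − 0.00 = 0.85 kcal/mol; chair II is more stable.

0.85 kcal/mol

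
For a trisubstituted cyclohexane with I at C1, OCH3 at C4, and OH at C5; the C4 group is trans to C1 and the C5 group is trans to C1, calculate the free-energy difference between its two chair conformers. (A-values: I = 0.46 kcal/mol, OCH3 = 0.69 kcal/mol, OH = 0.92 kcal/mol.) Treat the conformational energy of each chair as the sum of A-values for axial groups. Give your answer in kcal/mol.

0.23 kcal/mol

Chair I (iodo axial, methoxy axial, hydroxyl equatorial): E = 1.15 kcal/mol.
Chair II (iodo equatorial, methoxy equatorial, hydroxyl axial): E = 0.92 kcal/mol.
ΔE = 1.15 − 0.92 = 0.23 kcal/mol; chair II is more stable.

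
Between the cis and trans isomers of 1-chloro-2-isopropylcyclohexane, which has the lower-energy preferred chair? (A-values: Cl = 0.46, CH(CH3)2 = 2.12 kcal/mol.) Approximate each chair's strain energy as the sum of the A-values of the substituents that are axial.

At 1,2 positions (parity opposite): cis → (a,e or e,a); trans → (e,e or a,a).
Best chair for cis: E = 0.46 kcal/mol; best chair for trans: E = 0.00 kcal/mol.
The trans isomer is lower by 0.46 kcal/mol.

trans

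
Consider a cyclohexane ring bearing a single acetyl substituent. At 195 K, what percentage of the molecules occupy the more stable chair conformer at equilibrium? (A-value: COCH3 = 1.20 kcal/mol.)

One chair has the acetyl group axial (E = 1.20 kcal/mol) and the other has it equatorial (E = 0).
ΔG = 1.20 kcal/mol between the two chairs.
K = exp(ΔG/RT) with R = 1.987×10⁻³ kcal mol⁻¹ K⁻¹ and T = 195 K gives K ≈ 22.1.
Fraction in the lower-energy chair = K/(K+1) = 95.7%.

95.7%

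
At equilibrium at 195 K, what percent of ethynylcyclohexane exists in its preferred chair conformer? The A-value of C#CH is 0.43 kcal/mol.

75.2%

One chair has the ethynyl group axial (E = 0.43 kcal/mol) and the other has it equatorial (E = 0).
ΔG = 0.43 kcal/mol between the two chairs.
K = exp(ΔG/RT) with R = 1.987×10⁻³ kcal mol⁻¹ K⁻¹ and T = 195 K gives K ≈ 3.03.
Fraction in the lower-energy chair = K/(K+1) = 75.2%.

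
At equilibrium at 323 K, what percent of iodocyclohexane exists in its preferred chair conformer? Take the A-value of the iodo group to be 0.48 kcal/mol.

67.9%

One chair has the iodo group axial (E = 0.48 kcal/mol) and the other has it equatorial (E = 0).
ΔG = 0.48 kcal/mol between the two chairs.
K = exp(ΔG/RT) with R = 1.987×10⁻³ kcal mol⁻¹ K⁻¹ and T = 323 K gives K ≈ 2.11.
Fraction in the lower-energy chair = K/(K+1) = 67.9%.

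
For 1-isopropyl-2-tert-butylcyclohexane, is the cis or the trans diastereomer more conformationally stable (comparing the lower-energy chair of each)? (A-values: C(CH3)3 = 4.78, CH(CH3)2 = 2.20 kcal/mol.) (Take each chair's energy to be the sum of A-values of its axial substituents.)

At 1,2 positions (parity opposite): cis → (a,e or e,a); trans → (e,e or a,a).
Best chair for cis: E = 2.20 kcal/mol; best chair for trans: E = 0.00 kcal/mol.
The trans isomer is lower by 2.20 kcal/mol.

trans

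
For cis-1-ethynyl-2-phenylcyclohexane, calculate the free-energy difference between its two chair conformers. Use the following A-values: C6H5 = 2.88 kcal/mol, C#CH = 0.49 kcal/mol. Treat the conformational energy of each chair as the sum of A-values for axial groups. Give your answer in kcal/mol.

C1 and C2 have opposite parity, so for the cis isomer the two substituents are one axial and one equatorial in each chair.
Chair I (phenyl axial, ethynyl equatorial): E = 2.88 kcal/mol.
Chair II (phenyl equatorial, ethynyl axial): E = 0.49 kcal/mol.
ΔE = 2.88 − 0.49 = 2.39 kcal/mol; chair II is more stable.

2.39 kcal/mol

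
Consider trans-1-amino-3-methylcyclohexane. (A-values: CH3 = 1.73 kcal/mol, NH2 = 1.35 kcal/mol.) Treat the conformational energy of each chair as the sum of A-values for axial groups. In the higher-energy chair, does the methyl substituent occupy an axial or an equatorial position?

axial

C1 and C3 have the same parity, so for the trans isomer the two substituents are one axial and one equatorial in each chair.
Chair I (methyl axial, amino equatorial): E = 1.73 kcal/mol.
Chair II (methyl equatorial, amino axial): E = 1.35 kcal/mol.
Chair I is the less stable (higher-energy) conformer, and in that chair the methyl group is axial.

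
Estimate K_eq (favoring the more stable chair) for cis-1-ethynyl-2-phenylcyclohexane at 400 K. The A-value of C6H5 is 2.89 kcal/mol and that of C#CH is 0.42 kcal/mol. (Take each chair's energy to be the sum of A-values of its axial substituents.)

K ≈ 22.4

C1 and C2 have opposite parity, so for the cis isomer the two substituents are one axial and one equatorial in each chair.
Chair I (phenyl axial, ethynyl equatorial): E = 2.89 kcal/mol; chair II (phenyl equatorial, ethynyl axial): E = 0.42 kcal/mol.
ΔG = 2.47 kcal/mol between the two chairs.
K = exp(ΔG/RT) with R = 1.987×10⁻³ kcal mol⁻¹ K⁻¹ and T = 400 K gives K ≈ 22.4.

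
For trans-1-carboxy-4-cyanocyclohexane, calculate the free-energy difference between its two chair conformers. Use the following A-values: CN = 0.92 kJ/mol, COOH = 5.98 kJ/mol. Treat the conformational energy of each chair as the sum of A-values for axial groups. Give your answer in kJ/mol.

6.90 kJ/mol

C1 and C4 have opposite parity, so for the trans isomer the two substituents are e,e in one chair and a,a in the other.
Chair I (cyano axial, carboxyl axial): E = 6.90 kJ/mol.
Chair II (cyano equatorial, carboxyl equatorial): E = 0.00 kJ/mol.
ΔE = 6.90 − 0.00 = 6.90 kJ/mol; chair II is more stable.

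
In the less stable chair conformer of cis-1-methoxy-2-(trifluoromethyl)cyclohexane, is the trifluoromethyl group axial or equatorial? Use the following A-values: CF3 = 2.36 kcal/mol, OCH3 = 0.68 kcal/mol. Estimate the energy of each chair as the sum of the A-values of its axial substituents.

C1 and C2 have opposite parity, so for the cis isomer the two substituents are one axial and one equatorial in each chair.
Chair I (trifluoromethyl axial, methoxy equatorial): E = 2.36 kcal/mol.
Chair II (trifluoromethyl equatorial, methoxy axial): E = 0.68 kcal/mol.
Chair I is the less stable (higher-energy) conformer, and in that chair the trifluoromethyl group is axial.

axial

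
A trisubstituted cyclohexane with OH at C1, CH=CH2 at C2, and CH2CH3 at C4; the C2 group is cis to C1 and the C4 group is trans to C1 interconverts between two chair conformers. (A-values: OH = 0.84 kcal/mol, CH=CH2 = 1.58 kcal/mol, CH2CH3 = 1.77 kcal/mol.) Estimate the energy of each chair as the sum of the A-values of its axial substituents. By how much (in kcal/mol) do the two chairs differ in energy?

1.03 kcal/mol

Chair I (hydroxyl axial, vinyl equatorial, ethyl axial): E = 2.61 kcal/mol.
Chair II (hydroxyl equatorial, vinyl axial, ethyl equatorial): E = 1.58 kcal/mol.
ΔE = 2.61 − 1.58 = 1.03 kcal/mol; chair II is more stable.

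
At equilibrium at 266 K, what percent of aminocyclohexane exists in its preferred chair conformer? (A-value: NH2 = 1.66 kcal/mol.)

95.9%

One chair has the amino group axial (E = 1.66 kcal/mol) and the other has it equatorial (E = 0).
ΔG = 1.66 kcal/mol between the two chairs.
K = exp(ΔG/RT) with R = 1.987×10⁻³ kcal mol⁻¹ K⁻¹ and T = 266 K gives K ≈ 23.1.
Fraction in the lower-energy chair = K/(K+1) = 95.9%.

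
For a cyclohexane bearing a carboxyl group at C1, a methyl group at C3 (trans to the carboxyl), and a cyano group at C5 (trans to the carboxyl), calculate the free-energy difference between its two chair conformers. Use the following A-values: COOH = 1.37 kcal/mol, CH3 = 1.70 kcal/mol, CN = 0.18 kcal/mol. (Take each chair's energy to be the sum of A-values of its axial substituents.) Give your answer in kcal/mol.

Chair I (carboxyl axial, methyl equatorial, cyano equatorial): E = 1.37 kcal/mol.
Chair II (carboxyl equatorial, methyl axial, cyano axial): E = 1.88 kcal/mol.
ΔE = 1.88 − 1.37 = 0.51 kcal/mol; chair I is more stable.

0.51 kcal/mol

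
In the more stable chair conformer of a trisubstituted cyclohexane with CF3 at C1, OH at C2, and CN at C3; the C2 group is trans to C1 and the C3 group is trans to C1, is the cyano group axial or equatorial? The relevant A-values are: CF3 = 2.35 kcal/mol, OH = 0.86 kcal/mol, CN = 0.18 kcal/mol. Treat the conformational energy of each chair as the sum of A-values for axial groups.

Chair I (trifluoromethyl axial, hydroxyl axial, cyano equatorial): E = 3.21 kcal/mol.
Chair II (trifluoromethyl equatorial, hydroxyl equatorial, cyano axial): E = 0.18 kcal/mol.
Chair II is the more stable (lower-energy) conformer, and in that chair the cyano group is axial.

axial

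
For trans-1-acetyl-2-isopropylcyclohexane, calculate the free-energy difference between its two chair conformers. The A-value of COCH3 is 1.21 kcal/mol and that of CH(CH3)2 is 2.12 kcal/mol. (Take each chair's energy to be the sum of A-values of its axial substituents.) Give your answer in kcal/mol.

C1 and C2 have opposite parity, so for the trans isomer the two substituents are e,e in one chair and a,a in the other.
Chair I (acetyl axial, isopropyl axial): E = 3.33 kcal/mol.
Chair II (acetyl equatorial, isopropyl equatorial): E = 0.00 kcal/mol.
ΔE = 3.33 − 0.00 = 3.33 kcal/mol; chair II is more stable.

3.33 kcal/mol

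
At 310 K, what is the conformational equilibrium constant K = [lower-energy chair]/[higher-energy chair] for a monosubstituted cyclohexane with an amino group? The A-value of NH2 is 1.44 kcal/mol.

One chair has the amino group axial (E = 1.44 kcal/mol) and the other has it equatorial (E = 0).
ΔG = 1.44 kcal/mol between the two chairs.
K = exp(ΔG/RT) with R = 1.987×10⁻³ kcal mol⁻¹ K⁻¹ and T = 310 K gives K ≈ 10.4.

K ≈ 10.4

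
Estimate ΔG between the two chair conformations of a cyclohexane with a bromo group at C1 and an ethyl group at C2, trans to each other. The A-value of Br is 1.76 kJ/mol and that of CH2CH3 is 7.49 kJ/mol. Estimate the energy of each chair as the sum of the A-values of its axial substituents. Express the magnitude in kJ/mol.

9.25 kJ/mol

C1 and C2 have opposite parity, so for the trans isomer the two substituents are e,e in one chair and a,a in the other.
Chair I (bromo axial, ethyl axial): E = 9.25 kJ/mol.
Chair II (bromo equatorial, ethyl equatorial): E = 0.00 kJ/mol.
ΔE = 9.25 − 0.00 = 9.25 kJ/mol; chair II is more stable.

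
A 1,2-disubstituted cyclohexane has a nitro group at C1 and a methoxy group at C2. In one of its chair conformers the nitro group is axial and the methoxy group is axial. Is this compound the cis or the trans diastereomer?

C1 and C2 have opposite parity, so their axial bonds point in opposite directions.
With opposite-parity carbons, two substituents on the same face are one axial and one equatorial; opposite faces give both axial or both equatorial.
Here the groups are axial/axial → opposite face → trans.

trans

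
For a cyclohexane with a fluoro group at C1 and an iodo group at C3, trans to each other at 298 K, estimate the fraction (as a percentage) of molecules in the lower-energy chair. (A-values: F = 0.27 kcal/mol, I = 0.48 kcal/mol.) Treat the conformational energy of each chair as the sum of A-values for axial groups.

58.8%

C1 and C3 have the same parity, so for the trans isomer the two substituents are one axial and one equatorial in each chair.
Chair I (fluoro axial, iodo equatorial): E = 0.27 kcal/mol; chair II (fluoro equatorial, iodo axial): E = 0.48 kcal/mol.
ΔG = 0.21 kcal/mol between the two chairs.
K = exp(ΔG/RT) with R = 1.987×10⁻³ kcal mol⁻¹ K⁻¹ and T = 298 K gives K ≈ 1.43.
Fraction in the lower-energy chair = K/(K+1) = 58.8%.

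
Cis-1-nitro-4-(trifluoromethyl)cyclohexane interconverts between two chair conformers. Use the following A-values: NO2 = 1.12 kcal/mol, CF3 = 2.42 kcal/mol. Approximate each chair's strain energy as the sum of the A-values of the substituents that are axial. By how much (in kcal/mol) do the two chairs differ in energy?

1.30 kcal/mol

C1 and C4 have opposite parity, so for the cis isomer the two substituents are one axial and one equatorial in each chair.
Chair I (nitro axial, trifluoromethyl equatorial): E = 1.12 kcal/mol.
Chair II (nitro equatorial, trifluoromethyl axial): E = 2.42 kcal/mol.
ΔE = 2.42 − 1.12 = 1.30 kcal/mol; chair I is more stable.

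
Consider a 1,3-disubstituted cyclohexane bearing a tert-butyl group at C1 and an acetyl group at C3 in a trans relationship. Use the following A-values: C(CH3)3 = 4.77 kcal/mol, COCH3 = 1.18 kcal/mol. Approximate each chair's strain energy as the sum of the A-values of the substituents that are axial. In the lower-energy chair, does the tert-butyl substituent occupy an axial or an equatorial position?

C1 and C3 have the same parity, so for the trans isomer the two substituents are one axial and one equatorial in each chair.
Chair I (tert-butyl axial, acetyl equatorial): E = 4.77 kcal/mol.
Chair II (tert-butyl equatorial, acetyl axial): E = 1.18 kcal/mol.
Chair II is the more stable (lower-energy) conformer, and in that chair the tert-butyl group is equatorial.

equatorial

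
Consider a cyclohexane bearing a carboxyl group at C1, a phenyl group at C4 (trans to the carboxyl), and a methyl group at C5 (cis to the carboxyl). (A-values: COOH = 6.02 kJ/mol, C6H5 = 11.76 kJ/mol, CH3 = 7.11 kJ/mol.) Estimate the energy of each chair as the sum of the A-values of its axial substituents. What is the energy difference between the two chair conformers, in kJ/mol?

24.89 kJ/mol

Chair I (carboxyl axial, phenyl axial, methyl axial): E = 24.89 kJ/mol.
Chair II (carboxyl equatorial, phenyl equatorial, methyl equatorial): E = 0.00 kJ/mol.
ΔE = 24.89 − 0.00 = 24.89 kJ/mol; chair II is more stable.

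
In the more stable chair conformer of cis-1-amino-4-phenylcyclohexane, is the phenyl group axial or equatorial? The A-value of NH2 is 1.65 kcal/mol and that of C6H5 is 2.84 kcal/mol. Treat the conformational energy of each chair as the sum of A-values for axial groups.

C1 and C4 have opposite parity, so for the cis isomer the two substituents are one axial and one equatorial in each chair.
Chair I (amino axial, phenyl equatorial): E = 1.65 kcal/mol.
Chair II (amino equatorial, phenyl axial): E = 2.84 kcal/mol.
Chair I is the more stable (lower-energy) conformer, and in that chair the phenyl group is equatorial.

equatorial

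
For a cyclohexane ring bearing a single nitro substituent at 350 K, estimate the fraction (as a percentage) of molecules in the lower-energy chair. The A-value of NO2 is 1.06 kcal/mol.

82.1%

One chair has the nitro group axial (E = 1.06 kcal/mol) and the other has it equatorial (E = 0).
ΔG = 1.06 kcal/mol between the two chairs.
K = exp(ΔG/RT) with R = 1.987×10⁻³ kcal mol⁻¹ K⁻¹ and T = 350 K gives K ≈ 4.59.
Fraction in the lower-energy chair = K/(K+1) = 82.1%.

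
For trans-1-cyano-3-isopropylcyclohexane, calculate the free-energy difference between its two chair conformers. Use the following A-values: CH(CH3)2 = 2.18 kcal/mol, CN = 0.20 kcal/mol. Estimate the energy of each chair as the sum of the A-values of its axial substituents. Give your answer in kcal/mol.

1.98 kcal/mol

C1 and C3 have the same parity, so for the trans isomer the two substituents are one axial and one equatorial in each chair.
Chair I (isopropyl axial, cyano equatorial): E = 2.18 kcal/mol.
Chair II (isopropyl equatorial, cyano axial): E = 0.20 kcal/mol.
ΔE = 2.18 − 0.20 = 1.98 kcal/mol; chair II is more stable.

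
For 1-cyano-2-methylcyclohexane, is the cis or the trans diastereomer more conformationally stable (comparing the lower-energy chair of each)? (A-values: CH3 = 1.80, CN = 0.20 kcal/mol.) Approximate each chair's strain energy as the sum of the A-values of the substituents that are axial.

At 1,2 positions (parity opposite): cis → (a,e or e,a); trans → (e,e or a,a).
Best chair for cis: E = 0.20 kcal/mol; best chair for trans: E = 0.00 kcal/mol.
The trans isomer is lower by 0.20 kcal/mol.

trans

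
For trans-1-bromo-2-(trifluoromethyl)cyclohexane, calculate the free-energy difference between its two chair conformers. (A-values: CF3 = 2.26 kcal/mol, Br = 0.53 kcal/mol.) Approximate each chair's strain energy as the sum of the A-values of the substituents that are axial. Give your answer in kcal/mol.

2.79 kcal/mol

C1 and C2 have opposite parity, so for the trans isomer the two substituents are e,e in one chair and a,a in the other.
Chair I (trifluoromethyl axial, bromo axial): E = 2.79 kcal/mol.
Chair II (trifluoromethyl equatorial, bromo equatorial): E = 0.00 kcal/mol.
ΔE = 2.79 − 0.00 = 2.79 kcal/mol; chair II is more stable.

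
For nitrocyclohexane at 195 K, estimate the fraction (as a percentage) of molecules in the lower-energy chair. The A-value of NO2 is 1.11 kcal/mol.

One chair has the nitro group axial (E = 1.11 kcal/mol) and the other has it equatorial (E = 0).
ΔG = 1.11 kcal/mol between the two chairs.
K = exp(ΔG/RT) with R = 1.987×10⁻³ kcal mol⁻¹ K⁻¹ and T = 195 K gives K ≈ 17.5.
Fraction in the lower-energy chair = K/(K+1) = 94.6%.

94.6%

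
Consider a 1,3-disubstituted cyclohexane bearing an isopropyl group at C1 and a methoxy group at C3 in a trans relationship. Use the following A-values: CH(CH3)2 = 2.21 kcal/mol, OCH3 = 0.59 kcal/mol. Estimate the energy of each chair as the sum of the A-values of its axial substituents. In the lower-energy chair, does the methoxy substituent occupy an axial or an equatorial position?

C1 and C3 have the same parity, so for the trans isomer the two substituents are one axial and one equatorial in each chair.
Chair I (isopropyl axial, methoxy equatorial): E = 2.21 kcal/mol.
Chair II (isopropyl equatorial, methoxy axial): E = 0.59 kcal/mol.
Chair II is the more stable (lower-energy) conformer, and in that chair the methoxy group is axial.

axial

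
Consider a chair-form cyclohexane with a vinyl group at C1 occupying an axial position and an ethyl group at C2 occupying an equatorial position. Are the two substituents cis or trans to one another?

cis

C1 and C2 have opposite parity, so their axial bonds point in opposite directions.
With opposite-parity carbons, two substituents on the same face are one axial and one equatorial; opposite faces give both axial or both equatorial.
Here the groups are axial/equatorial → same face → cis.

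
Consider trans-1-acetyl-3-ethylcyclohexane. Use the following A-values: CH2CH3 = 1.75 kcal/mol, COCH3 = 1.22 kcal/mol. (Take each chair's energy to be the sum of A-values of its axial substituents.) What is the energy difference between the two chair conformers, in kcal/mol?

0.53 kcal/mol

C1 and C3 have the same parity, so for the trans isomer the two substituents are one axial and one equatorial in each chair.
Chair I (ethyl axial, acetyl equatorial): E = 1.75 kcal/mol.
Chair II (ethyl equatorial, acetyl axial): E = 1.22 kcal/mol.
ΔE = 1.75 − 1.22 = 0.53 kcal/mol; chair II is more stable.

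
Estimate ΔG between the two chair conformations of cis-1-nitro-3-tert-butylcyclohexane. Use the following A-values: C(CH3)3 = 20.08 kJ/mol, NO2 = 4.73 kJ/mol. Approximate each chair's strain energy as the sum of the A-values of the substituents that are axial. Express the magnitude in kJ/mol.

24.81 kJ/mol

C1 and C3 have the same parity, so for the cis isomer the two substituents are e,e in one chair and a,a in the other.
Chair I (tert-butyl axial, nitro axial): E = 24.81 kJ/mol.
Chair II (tert-butyl equatorial, nitro equatorial): E = 0.00 kJ/mol.
ΔE = 24.81 − 0.00 = 24.81 kJ/mol; chair II is more stable.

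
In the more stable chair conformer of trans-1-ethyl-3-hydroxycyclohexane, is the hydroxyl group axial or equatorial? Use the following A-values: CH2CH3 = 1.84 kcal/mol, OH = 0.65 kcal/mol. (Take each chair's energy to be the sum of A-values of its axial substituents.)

axial

C1 and C3 have the same parity, so for the trans isomer the two substituents are one axial and one equatorial in each chair.
Chair I (ethyl axial, hydroxyl equatorial): E = 1.84 kcal/mol.
Chair II (ethyl equatorial, hydroxyl axial): E = 0.65 kcal/mol.
Chair II is the more stable (lower-energy) conformer, and in that chair the hydroxyl group is axial.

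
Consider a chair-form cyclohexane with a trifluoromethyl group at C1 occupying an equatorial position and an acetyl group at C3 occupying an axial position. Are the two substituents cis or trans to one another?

C1 and C3 have the same parity, so their axial bonds point in the same direction.
With same-parity carbons, two substituents on the same face are both axial or both equatorial; opposite faces give one of each.
Here the groups are equatorial/axial → opposite face → trans.

trans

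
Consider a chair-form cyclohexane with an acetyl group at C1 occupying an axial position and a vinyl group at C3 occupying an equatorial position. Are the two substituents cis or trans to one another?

C1 and C3 have the same parity, so their axial bonds point in the same direction.
With same-parity carbons, two substituents on the same face are both axial or both equatorial; opposite faces give one of each.
Here the groups are axial/equatorial → opposite face → trans.

trans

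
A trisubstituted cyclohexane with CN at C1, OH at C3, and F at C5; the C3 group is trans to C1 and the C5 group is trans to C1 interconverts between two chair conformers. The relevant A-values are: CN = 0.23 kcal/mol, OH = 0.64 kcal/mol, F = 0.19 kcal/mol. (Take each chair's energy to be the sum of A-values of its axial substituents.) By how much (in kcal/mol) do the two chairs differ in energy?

Chair I (cyano axial, hydroxyl equatorial, fluoro equatorial): E = 0.23 kcal/mol.
Chair II (cyano equatorial, hydroxyl axial, fluoro axial): E = 0.83 kcal/mol.
ΔE = 0.83 − 0.23 = 0.60 kcal/mol; chair I is more stable.

0.60 kcal/mol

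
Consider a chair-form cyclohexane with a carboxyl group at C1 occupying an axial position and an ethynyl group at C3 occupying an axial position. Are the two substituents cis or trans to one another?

C1 and C3 have the same parity, so their axial bonds point in the same direction.
With same-parity carbons, two substituents on the same face are both axial or both equatorial; opposite faces give one of each.
Here the groups are axial/axial → same face → cis.

cis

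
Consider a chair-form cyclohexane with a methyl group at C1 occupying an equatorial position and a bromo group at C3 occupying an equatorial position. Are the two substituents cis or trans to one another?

C1 and C3 have the same parity, so their axial bonds point in the same direction.
With same-parity carbons, two substituents on the same face are both axial or both equatorial; opposite faces give one of each.
Here the groups are equatorial/equatorial → same face → cis.

cis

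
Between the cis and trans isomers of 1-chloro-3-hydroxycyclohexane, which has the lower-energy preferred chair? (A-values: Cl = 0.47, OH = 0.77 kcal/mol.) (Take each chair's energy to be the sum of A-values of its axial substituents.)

cis

At 1,3 positions (parity same): cis → (e,e or a,a); trans → (a,e or e,a).
Best chair for cis: E = 0.00 kcal/mol; best chair for trans: E = 0.47 kcal/mol.
The cis isomer is lower by 0.47 kcal/mol.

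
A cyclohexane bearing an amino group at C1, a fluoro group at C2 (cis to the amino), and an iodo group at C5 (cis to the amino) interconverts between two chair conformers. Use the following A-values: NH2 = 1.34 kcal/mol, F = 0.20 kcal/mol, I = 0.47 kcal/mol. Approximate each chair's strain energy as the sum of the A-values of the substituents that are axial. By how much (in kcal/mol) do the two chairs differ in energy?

1.61 kcal/mol

Chair I (amino axial, fluoro equatorial, iodo axial): E = 1.81 kcal/mol.
Chair II (amino equatorial, fluoro axial, iodo equatorial): E = 0.20 kcal/mol.
ΔE = 1.81 − 0.20 = 1.61 kcal/mol; chair II is more stable.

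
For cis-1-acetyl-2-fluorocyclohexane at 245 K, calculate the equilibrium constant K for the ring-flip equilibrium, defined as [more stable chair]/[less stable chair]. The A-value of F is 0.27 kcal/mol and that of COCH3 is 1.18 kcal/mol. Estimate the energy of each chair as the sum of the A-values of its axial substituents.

K ≈ 6.48

C1 and C2 have opposite parity, so for the cis isomer the two substituents are one axial and one equatorial in each chair.
Chair I (fluoro axial, acetyl equatorial): E = 0.27 kcal/mol; chair II (fluoro equatorial, acetyl axial): E = 1.18 kcal/mol.
ΔG = 0.91 kcal/mol between the two chairs.
K = exp(ΔG/RT) with R = 1.987×10⁻³ kcal mol⁻¹ K⁻¹ and T = 245 K gives K ≈ 6.48.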